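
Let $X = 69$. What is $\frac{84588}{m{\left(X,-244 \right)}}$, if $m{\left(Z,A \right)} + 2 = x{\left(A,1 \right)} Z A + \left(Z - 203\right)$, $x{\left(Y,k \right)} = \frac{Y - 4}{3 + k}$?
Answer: $\frac{21147}{260924} \approx 0.081047$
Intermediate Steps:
$x{\left(Y,k \right)} = \frac{-4 + Y}{3 + k}$
$m{\left(Z,A \right)} = -205 + Z + A Z \left(-1 + \frac{A}{4}\right)$ ($m{\left(Z,A \right)} = -2 + \left(\frac{-4 + A}{3 + 1} Z A + \left(Z - 203\right)\right) = -2 + \left(\frac{-4 + A}{4} Z A + \left(-203 + Z\right)\right) = -2 + \left(\left(-1 + \frac{A}{4}\right) Z A + \left(-203 + Z\right)\right) = -2 + \left(Z \left(-1 + \frac{A}{4}\right) A + \left(-203 + Z\right)\right) = -2 + \left(A Z \left(-1 + \frac{A}{4}\right) + \left(-203 + Z\right)\right) = -2 + \left(-203 + Z + A Z \left(-1 + \frac{A}{4}\right)\right) = -205 + Z + A Z \left(-1 + \frac{A}{4}\right)$)
$\frac{84588}{m{\left(X,-244 \right)}} = \frac{84588}{-205 + 69 + \frac{1}{4} \left(-244\right) 69 \left(-4 - 244\right)} = \frac{84588}{-205 + 69 + \frac{1}{4} \left(-244\right) 69 \left(-248\right)} = \frac{84588}{-205 + 69 + 1043832} = \frac{84588}{1043696} = 84588 \cdot \frac{1}{1043696} = \frac{21147}{260924}$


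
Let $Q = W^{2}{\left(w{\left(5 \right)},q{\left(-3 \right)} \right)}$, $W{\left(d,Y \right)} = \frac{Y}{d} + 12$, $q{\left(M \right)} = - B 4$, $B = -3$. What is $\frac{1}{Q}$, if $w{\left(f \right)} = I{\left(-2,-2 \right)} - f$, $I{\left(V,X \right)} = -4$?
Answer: $\frac{9}{1024} \approx 0.0087891$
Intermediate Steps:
$q{\left(M \right)} = 12$ ($q{\left(M \right)} = \left(-1\right) \left(-3\right) 4 = 3 \cdot 4 = 12$)
$w{\left(f \right)} = -4 - f$
$W{\left(d,Y \right)} = 12 + \frac{Y}{d}$ ($W{\left(d,Y \right)} = \frac{Y}{d} + 12 = 12 + \frac{Y}{d}$)
$Q = \frac{1024}{9}$ ($Q = \left(12 + \frac{12}{-4 - 5}\right)^{2} = \left(12 + \frac{12}{-9}\right)^{2} = \left(12 + 12 \left(- \frac{1}{9}\right)\right)^{2} = \left(12 - \frac{4}{3}\right)^{2} = \left(\frac{32}{3}\right)^{2} = \frac{1024}{9} \approx 113.78$)
$\frac{1}{Q} = \frac{1}{\frac{1024}{9}} = \frac{9}{1024}$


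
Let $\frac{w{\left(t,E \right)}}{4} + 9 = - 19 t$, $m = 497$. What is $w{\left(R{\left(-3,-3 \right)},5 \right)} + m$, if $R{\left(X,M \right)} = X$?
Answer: $689$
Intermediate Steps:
$w{\left(t,E \right)} = -36 - 76 t$ ($w{\left(t,E \right)} = -36 + 4 \left(- 19 t\right) = -36 - 76 t$)
$w{\left(R{\left(-3,-3 \right)},5 \right)} + m = \left(-36 - -228\right) + 497 = \left(-36 + 228\right) + 497 = 192 + 497 = 689$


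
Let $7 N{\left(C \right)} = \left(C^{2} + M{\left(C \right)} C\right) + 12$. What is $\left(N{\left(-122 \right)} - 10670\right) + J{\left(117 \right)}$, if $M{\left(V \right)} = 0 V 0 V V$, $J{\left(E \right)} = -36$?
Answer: $-8578$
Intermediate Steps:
$M{\left(V \right)} = 0$ ($M{\left(V \right)} = 0 \cdot 0 V = 0 \cdot 0 = 0$)
$N{\left(C \right)} = \frac{12}{7} + \frac{C^{2}}{7}$ ($N{\left(C \right)} = \frac{\left(C^{2} + 0 C\right) + 12}{7} = \frac{\left(C^{2} + 0\right) + 12}{7} = \frac{C^{2} + 12}{7} = \frac{12 + C^{2}}{7} = \frac{12}{7} + \frac{C^{2}}{7}$)
$\left(N{\left(-122 \right)} - 10670\right) + J{\left(117 \right)} = \left(\left(\frac{12}{7} + \frac{\left(-122\right)^{2}}{7}\right) - 10670\right) - 36 = \left(\left(\frac{12}{7} + \frac{1}{7} \cdot 14884\right) - 10670\right) - 36 = \left(\left(\frac{12}{7} + \frac{14884}{7}\right) - 10670\right) - 36 = \left(2128 - 10670\right) - 36 = -8542 - 36 = -8578$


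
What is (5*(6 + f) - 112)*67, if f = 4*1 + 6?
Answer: -2144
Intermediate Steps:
f = 10 (f = 4 + 6 = 10)
(5*(6 + f) - 112)*67 = (5*(6 + 10) - 112)*67 = (5*16 - 112)*67 = (80 - 112)*67 = -32*67 = -2144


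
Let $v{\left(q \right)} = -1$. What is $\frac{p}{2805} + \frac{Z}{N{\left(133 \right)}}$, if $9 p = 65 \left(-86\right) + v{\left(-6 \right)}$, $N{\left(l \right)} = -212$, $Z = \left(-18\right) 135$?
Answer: $\frac{30080029}{2675970} \approx 11.241$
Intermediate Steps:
$Z = -2430$
$p = - \frac{5591}{9}$ ($p = \frac{65 \left(-86\right) - 1}{9} = \frac{-5590 - 1}{9} = \frac{1}{9} \left(-5591\right) = - \frac{5591}{9} \approx -621.22$)
$\frac{p}{2805} + \frac{Z}{N{\left(133 \right)}} = - \frac{5591}{9 \cdot 2805} - \frac{2430}{-212} = \left(- \frac{5591}{9}\right) \frac{1}{2805} - - \frac{1215}{106} = - \frac{5591}{25245} + \frac{1215}{106} = \frac{30080029}{2675970}$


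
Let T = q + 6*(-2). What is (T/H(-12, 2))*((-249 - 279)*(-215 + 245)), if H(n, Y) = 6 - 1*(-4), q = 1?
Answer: 17424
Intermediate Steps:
H(n, Y) = 10 (H(n, Y) = 6 + 4 = 10)
T = -11 (T = 1 + 6*(-2) = 1 - 12 = -11)
(T/H(-12, 2))*((-249 - 279)*(-215 + 245)) = (-11/10)*((-249 - 279)*(-215 + 245)) = (-11*⅒)*(-528*30) = -11/10*(-15840) = 17424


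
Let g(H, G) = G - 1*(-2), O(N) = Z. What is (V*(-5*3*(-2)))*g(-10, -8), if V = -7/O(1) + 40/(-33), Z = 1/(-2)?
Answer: -25320/11 ≈ -2301.8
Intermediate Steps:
Z = -1/2 ≈ -0.50000
O(N) = -1/2
g(H, G) = 2 + G (g(H, G) = G + 2 = 2 + G)
V = 422/33 (V = -7/(-1/2) + 40/(-33) = -7*(-2) + 40*(-1/33) = 14 - 40/33 = 422/33 ≈ 12.788)
(V*(-5*3*(-2)))*g(-10, -8) = (422*(-5*3*(-2))/33)*(2 - 8) = (422*(-15*(-2))/33)*(-6) = ((422/33)*30)*(-6) = (4220/11)*(-6) = -25320/11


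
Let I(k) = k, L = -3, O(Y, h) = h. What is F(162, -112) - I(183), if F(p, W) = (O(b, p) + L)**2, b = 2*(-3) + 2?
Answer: 25098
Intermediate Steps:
b = -4 (b = -6 + 2 = -4)
F(p, W) = (-3 + p)**2 (F(p, W) = (p - 3)**2 = (-3 + p)**2)
F(162, -112) - I(183) = (-3 + 162)**2 - 1*183 = 159**2 - 183 = 25281 - 183 = 25098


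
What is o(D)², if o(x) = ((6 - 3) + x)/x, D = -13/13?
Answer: 4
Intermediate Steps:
D = -1 (D = -13*1/13 = -1)
o(x) = (3 + x)/x
o(D)² = ((3 - 1)/(-1))² = (-1*2)² = (-2)² = 4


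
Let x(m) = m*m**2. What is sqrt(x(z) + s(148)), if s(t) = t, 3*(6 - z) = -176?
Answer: 2*sqrt(5479035)/9 ≈ 520.16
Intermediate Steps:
z = 194/3 (z = 6 - 1/3*(-176) = 6 + 176/3 = 194/3 ≈ 64.667)
x(m) = m**3
sqrt(x(z) + s(148)) = sqrt((194/3)**3 + 148) = sqrt(7301384/27 + 148) = sqrt(7305380/27) = 2*sqrt(5479035)/9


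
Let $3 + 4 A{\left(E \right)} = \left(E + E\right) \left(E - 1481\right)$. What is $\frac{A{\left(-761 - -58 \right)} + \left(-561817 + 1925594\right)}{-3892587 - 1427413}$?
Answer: $- \frac{8525809}{21280000} \approx -0.40065$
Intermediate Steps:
$A{\left(E \right)} = - \frac{3}{4} + \frac{E \left(-1481 + E\right)}{2}$ ($A{\left(E \right)} = - \frac{3}{4} + \frac{\left(E + E\right) \left(E - 1481\right)}{4} = - \frac{3}{4} + \frac{2 E \left(-1481 + E\right)}{4} = - \frac{3}{4} + \frac{E \left(-1481 + E\right)}{2}$)
$\frac{A{\left(-761 - -58 \right)} + \left(-561817 + 1925594\right)}{-3892587 - 1427413} = \frac{\left(- \frac{3}{4} + \frac{\left(-761 - -58\right)^{2}}{2} - \frac{1481 \left(-761 - -58\right)}{2}\right) + \left(-561817 + 1925594\right)}{-3892587 - 1427413} = \frac{\left(- \frac{3}{4} + \frac{\left(-761 + 58\right)^{2}}{2} - \frac{1481 \left(-761 + 58\right)}{2}\right) + 1363777}{-5320000} = \left(\left(- \frac{3}{4} + \frac{\left(-703\right)^{2}}{2} - - \frac{1041143}{2}\right) + 1363777\right) \left(- \frac{1}{5320000}\right) = \left(\left(- \frac{3}{4} + \frac{1}{2} \cdot 494209 + \frac{1041143}{2}\right) + 1363777\right) \left(- \frac{1}{5320000}\right) = \left(\left(- \frac{3}{4} + \frac{494209}{2} + \frac{1041143}{2}\right) + 1363777\right) \left(- \frac{1}{5320000}\right) = \left(\frac{3070701}{4} + 1363777\right) \left(- \frac{1}{5320000}\right) = \frac{8525809}{4} \left(- \frac{1}{5320000}\right) = - \frac{8525809}{21280000}$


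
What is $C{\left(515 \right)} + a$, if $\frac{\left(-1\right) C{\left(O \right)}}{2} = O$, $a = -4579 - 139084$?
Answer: $-144693$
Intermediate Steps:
$a = -143663$ ($a = -4579 - 139084 = -143663$)
$C{\left(O \right)} = - 2 O$
$C{\left(515 \right)} + a = \left(-2\right) 515 - 143663 = -1030 - 143663 = -144693$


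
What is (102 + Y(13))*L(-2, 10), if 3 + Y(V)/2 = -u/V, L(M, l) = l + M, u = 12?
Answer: 9792/13 ≈ 753.23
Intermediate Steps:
L(M, l) = M + l
Y(V) = -6 - 24/V (Y(V) = -6 + 2*(-12/V) = -6 - 24/V)
(102 + Y(13))*L(-2, 10) = (102 + (-6 - 24/13))*(-2 + 10) = (102 + (-6 - 24*1/13))*8 = (102 + (-6 - 24/13))*8 = (102 - 102/13)*8 = (1224/13)*8 = 9792/13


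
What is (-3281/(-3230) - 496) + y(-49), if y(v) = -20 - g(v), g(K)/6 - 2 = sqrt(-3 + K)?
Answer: -100127/190 - 12*I*sqrt(13) ≈ -526.98 - 43.267*I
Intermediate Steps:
g(K) = 12 + 6*sqrt(-3 + K)
y(v) = -32 - 6*sqrt(-3 + v) (y(v) = -20 - (12 + 6*sqrt(-3 + v)) = -20 + (-12 - 6*sqrt(-3 + v)) = -32 - 6*sqrt(-3 + v))
(-3281/(-3230) - 496) + y(-49) = (-3281/(-3230) - 496) + (-32 - 6*sqrt(-3 - 49)) = (-3281*(-1/3230) - 496) + (-32 - 12*I*sqrt(13)) = (193/190 - 496) + (-32 - 12*I*sqrt(13)) = -94047/190 + (-32 - 12*I*sqrt(13)) = -100127/190 - 12*I*sqrt(13)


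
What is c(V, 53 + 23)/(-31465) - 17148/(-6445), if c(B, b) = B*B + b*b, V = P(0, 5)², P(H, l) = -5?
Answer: 19932295/8111677 ≈ 2.4572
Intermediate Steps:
V = 25 (V = (-5)² = 25)
c(B, b) = B² + b²
c(V, 53 + 23)/(-31465) - 17148/(-6445) = (25² + (53 + 23)²)/(-31465) - 17148/(-6445) = (625 + 76²)*(-1/31465) - 17148*(-1/6445) = (625 + 5776)*(-1/31465) + 17148/6445 = 6401*(-1/31465) + 17148/6445 = -6401/31465 + 17148/6445 = 19932295/8111677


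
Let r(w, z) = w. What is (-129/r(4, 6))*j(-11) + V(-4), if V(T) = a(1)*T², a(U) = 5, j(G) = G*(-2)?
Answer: -1259/2 ≈ -629.50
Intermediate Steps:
j(G) = -2*G
V(T) = 5*T²
(-129/r(4, 6))*j(-11) + V(-4) = (-129/4)*(-2*(-11)) + 5*(-4)² = -129*¼*22 + 5*16 = -129/4*22 + 80 = -1419/2 + 80 = -1259/2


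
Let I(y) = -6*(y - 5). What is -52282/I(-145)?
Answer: -26141/450 ≈ -58.091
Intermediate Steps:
I(y) = 30 - 6*y (I(y) = -6*(-5 + y) = 30 - 6*y)
-52282/I(-145) = -52282/(30 - 6*(-145)) = -52282/(30 + 870) = -52282/900 = -52282*1/900 = -26141/450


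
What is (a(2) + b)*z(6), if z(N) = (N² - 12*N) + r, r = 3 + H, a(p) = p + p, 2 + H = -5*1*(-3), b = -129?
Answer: 2500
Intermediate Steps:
H = 13 (H = -2 - 5*1*(-3) = -2 - 5*(-3) = -2 + 15 = 13)
a(p) = 2*p
r = 16 (r = 3 + 13 = 16)
z(N) = 16 + N² - 12*N (z(N) = (N² - 12*N) + 16 = 16 + N² - 12*N)
(a(2) + b)*z(6) = (2*2 - 129)*(16 + 6² - 12*6) = (4 - 129)*(16 + 36 - 72) = -125*(-20) = 2500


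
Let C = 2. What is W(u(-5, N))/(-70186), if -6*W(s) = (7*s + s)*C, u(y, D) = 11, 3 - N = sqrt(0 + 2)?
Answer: 44/105279 ≈ 0.00041794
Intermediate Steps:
N = 3 - sqrt(2) (N = 3 - sqrt(0 + 2) = 3 - sqrt(2) ≈ 1.5858)
W(s) = -8*s/3 (W(s) = -(7*s + s)*2/6 = -8*s*2/6 = -8*s/3)
W(u(-5, N))/(-70186) = -8/3*11/(-70186) = -88/3*(-1/70186) = 44/105279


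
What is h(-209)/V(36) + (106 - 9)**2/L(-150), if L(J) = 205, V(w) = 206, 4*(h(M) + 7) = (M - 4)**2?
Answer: 17047921/168920 ≈ 100.92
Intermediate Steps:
h(M) = -7 + (-4 + M)**2/4 (h(M) = -7 + (M - 4)**2/4 = -7 + (-4 + M)**2/4)
h(-209)/V(36) + (106 - 9)**2/L(-150) = (-7 + (-4 - 209)**2/4)/206 + (106 - 9)**2/205 = (-7 + (1/4)*(-213)**2)*(1/206) + 97**2*(1/205) = (-7 + (1/4)*45369)*(1/206) + 9409*(1/205) = (-7 + 45369/4)*(1/206) + 9409/205 = (45341/4)*(1/206) + 9409/205 = 45341/824 + 9409/205 = 17047921/168920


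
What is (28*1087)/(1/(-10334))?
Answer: -314525624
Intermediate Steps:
(28*1087)/(1/(-10334)) = 30436/(-1/10334) = 30436*(-10334) = -314525624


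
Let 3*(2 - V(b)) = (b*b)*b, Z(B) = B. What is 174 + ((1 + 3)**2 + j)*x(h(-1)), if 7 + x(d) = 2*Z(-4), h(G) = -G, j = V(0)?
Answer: -96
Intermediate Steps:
V(b) = 2 - b**3/3 (V(b) = 2 - b*b*b/3 = 2 - b**2*b/3 = 2 - b**3/3)
j = 2 (j = 2 - 1/3*0**3 = 2 - 1/3*0 = 2 + 0 = 2)
x(d) = -15 (x(d) = -7 + 2*(-4) = -7 - 8 = -15)
174 + ((1 + 3)**2 + j)*x(h(-1)) = 174 + ((1 + 3)**2 + 2)*(-15) = 174 + (4**2 + 2)*(-15) = 174 + (16 + 2)*(-15) = 174 + 18*(-15) = 174 - 270 = -96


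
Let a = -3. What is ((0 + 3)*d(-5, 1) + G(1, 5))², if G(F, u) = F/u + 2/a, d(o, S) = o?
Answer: 53824/225 ≈ 239.22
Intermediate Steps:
G(F, u) = -⅔ + F/u (G(F, u) = F/u + 2/(-3) = F/u + 2*(-⅓) = F/u - ⅔ = -⅔ + F/u)
((0 + 3)*d(-5, 1) + G(1, 5))² = ((0 + 3)*(-5) + (-⅔ + 1/5))² = (3*(-5) + (-⅔ + 1*(⅕)))² = (-15 + (-⅔ + ⅕))² = (-15 - 7/15)² = (-232/15)² = 53824/225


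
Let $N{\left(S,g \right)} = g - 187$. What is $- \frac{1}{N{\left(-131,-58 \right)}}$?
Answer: $\frac{1}{245} \approx 0.0040816$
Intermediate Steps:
$N{\left(S,g \right)} = -187 + g$
$- \frac{1}{N{\left(-131,-58 \right)}} = - \frac{1}{-187 - 58} = - \frac{1}{-245} = \left(-1\right) \left(- \frac{1}{245}\right) = \frac{1}{245}$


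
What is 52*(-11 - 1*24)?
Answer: -1820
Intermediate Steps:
52*(-11 - 1*24) = 52*(-11 - 24) = 52*(-35) = -1820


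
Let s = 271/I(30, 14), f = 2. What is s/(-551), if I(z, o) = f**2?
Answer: -271/2204 ≈ -0.12296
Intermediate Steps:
I(z, o) = 4 (I(z, o) = 2**2 = 4)
s = 271/4 ≈ 67.750
s/(-551) = (271/4)/(-551) = (271/4)*(-1/551) = -271/2204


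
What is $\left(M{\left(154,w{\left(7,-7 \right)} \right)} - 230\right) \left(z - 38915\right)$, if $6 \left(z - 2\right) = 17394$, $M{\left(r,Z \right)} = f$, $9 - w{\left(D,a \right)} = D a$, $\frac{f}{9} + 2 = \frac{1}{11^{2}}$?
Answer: $\frac{98216726}{11} \approx 8.9288 \cdot 10^{6}$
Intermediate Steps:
$f = - \frac{2169}{121}$ ($f = -18 + \frac{9}{11^{2}} = -18 + \frac{9}{121} = - \frac{2169}{121} \approx -17.926$)
$w{\left(D,a \right)} = 9 - D a$
$M{\left(r,Z \right)} = - \frac{2169}{121}$
$z = 2901$ ($z = 2 + \frac{1}{6} \cdot 17394 = 2 + 2899 = 2901$)
$\left(M{\left(154,w{\left(7,-7 \right)} \right)} - 230\right) \left(z - 38915\right) = \left(- \frac{2169}{121} - 230\right) \left(2901 - 38915\right) = \left(- \frac{29999}{121}\right) \left(-36014\right) = \frac{98216726}{11}$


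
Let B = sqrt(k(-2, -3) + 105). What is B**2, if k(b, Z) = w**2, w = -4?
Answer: 121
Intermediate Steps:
k(b, Z) = 16 (k(b, Z) = (-4)**2 = 16)
B = 11 (B = sqrt(16 + 105) = sqrt(121) = 11)
B**2 = 11**2 = 121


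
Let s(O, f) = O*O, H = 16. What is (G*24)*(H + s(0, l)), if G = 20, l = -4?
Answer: 7680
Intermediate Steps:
s(O, f) = O²
(G*24)*(H + s(0, l)) = (20*24)*(16 + 0²) = 480*(16 + 0) = 480*16 = 7680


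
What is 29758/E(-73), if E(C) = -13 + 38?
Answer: 29758/25 ≈ 1190.3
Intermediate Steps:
E(C) = 25
29758/E(-73) = 29758/25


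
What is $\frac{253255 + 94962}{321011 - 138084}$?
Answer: $\frac{348217}{182927} \approx 1.9036$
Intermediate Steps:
$\frac{253255 + 94962}{321011 - 138084} = \frac{348217}{182927}$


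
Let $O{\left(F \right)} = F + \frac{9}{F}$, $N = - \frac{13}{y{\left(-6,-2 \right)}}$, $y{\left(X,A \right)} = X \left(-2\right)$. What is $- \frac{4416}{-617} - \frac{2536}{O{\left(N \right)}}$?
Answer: $\frac{250564512}{903905} \approx 277.2$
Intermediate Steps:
$y{\left(X,A \right)} = - 2 X$
$N = - \frac{13}{12}$ ($N = - \frac{13}{\left(-2\right) \left(-6\right)} = - \frac{13}{12} \approx -1.0833$)
$- \frac{4416}{-617} - \frac{2536}{O{\left(N \right)}} = - \frac{4416}{-617} - \frac{2536}{- \frac{13}{12} + \frac{9}{- \frac{13}{12}}} = \left(-4416\right) \left(- \frac{1}{617}\right) - \frac{2536}{- \frac{13}{12} + 9 \left(- \frac{12}{13}\right)} = \frac{4416}{617} - \frac{2536}{- \frac{13}{12} - \frac{108}{13}} = \frac{4416}{617} - \frac{2536}{- \frac{1465}{156}} = \frac{4416}{617} - - \frac{395616}{1465} = \frac{4416}{617} + \frac{395616}{1465} = \frac{250564512}{903905}$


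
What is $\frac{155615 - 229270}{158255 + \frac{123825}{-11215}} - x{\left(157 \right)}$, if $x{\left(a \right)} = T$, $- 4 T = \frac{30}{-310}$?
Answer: $- \frac{1077531803}{2200635440} \approx -0.48965$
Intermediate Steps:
$T = \frac{3}{124}$ ($T = - \frac{30 \frac{1}{-310}}{4} = - \frac{30 \left(- \frac{1}{310}\right)}{4} = \left(- \frac{1}{4}\right) \left(- \frac{3}{31}\right) = \frac{3}{124} \approx 0.024194$)
$x{\left(a \right)} = \frac{3}{124}$
$\frac{155615 - 229270}{158255 + \frac{123825}{-11215}} - x{\left(157 \right)} = \frac{155615 - 229270}{158255 + \frac{123825}{-11215}} - \frac{3}{124} = - \frac{73655}{158255 + 123825 \left(- \frac{1}{11215}\right)} - \frac{3}{124} = - \frac{73655}{158255 - \frac{24765}{2243}} - \frac{3}{124} = - \frac{73655}{\frac{354941200}{2243}} - \frac{3}{124} = \left(-73655\right) \frac{2243}{354941200} - \frac{3}{124} = - \frac{33041633}{70988240} - \frac{3}{124} = - \frac{1077531803}{2200635440}$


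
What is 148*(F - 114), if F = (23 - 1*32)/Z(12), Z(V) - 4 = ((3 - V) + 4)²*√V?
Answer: -31566180/1871 - 16650*√3/1871 ≈ -16887.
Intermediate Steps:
Z(V) = 4 + √V*(7 - V)² (Z(V) = 4 + ((3 - V) + 4)²*√V = 4 + (7 - V)²*√V = 4 + √V*(7 - V)²)
F = -9/(4 + 50*√3) (F = (23 - 1*32)/(4 + √12*(-7 + 12)²) = (23 - 32)/(4 + (2*√3)*5²) = -9/(4 + (2*√3)*25) = -9/(4 + 50*√3) ≈ -0.099335)
148*(F - 114) = 148*((9/1871 - 225*√3/3742) - 114) = 148*(-213285/1871 - 225*√3/3742) = -31566180/1871 - 16650*√3/1871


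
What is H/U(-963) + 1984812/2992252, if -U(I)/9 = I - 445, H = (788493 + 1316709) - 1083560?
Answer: 385270231931/4739727168 ≈ 81.285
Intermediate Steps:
H = 1021642 (H = 2105202 - 1083560 = 1021642)
U(I) = 4005 - 9*I (U(I) = -9*(I - 445) = -9*(-445 + I) = 4005 - 9*I)
H/U(-963) + 1984812/2992252 = 1021642/(4005 - 9*(-963)) + 1984812/2992252 = 1021642/(4005 + 8667) + 1984812*(1/2992252) = 1021642/12672 + 496203/748063 = 1021642*(1/12672) + 496203/748063 = 510821/6336 + 496203/748063 = 385270231931/4739727168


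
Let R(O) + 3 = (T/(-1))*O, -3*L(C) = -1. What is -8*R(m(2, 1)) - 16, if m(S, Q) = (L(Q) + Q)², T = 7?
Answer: 968/9 ≈ 107.56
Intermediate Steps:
L(C) = ⅓ (L(C) = -⅓*(-1) = ⅓)
m(S, Q) = (⅓ + Q)²
R(O) = -3 - 7*O (R(O) = -3 + (7/(-1))*O = -3 + (7*(-1))*O = -3 - 7*O)
-8*R(m(2, 1)) - 16 = -8*(-3 - 7*(1 + 3*1)²/9) - 16 = -8*(-3 - 7*(1 + 3)²/9) - 16 = -8*(-3 - 7*4²/9) - 16 = -8*(-3 - 7*16/9) - 16 = -8*(-3 - 112/9) - 16 = -8*(-139/9) - 16 = 1112/9 - 16 = 968/9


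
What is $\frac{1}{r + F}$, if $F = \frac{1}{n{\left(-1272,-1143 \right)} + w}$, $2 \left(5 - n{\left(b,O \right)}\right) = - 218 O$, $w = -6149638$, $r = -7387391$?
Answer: $- \frac{6274220}{46350116360021} \approx -1.3537 \cdot 10^{-7}$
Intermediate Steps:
$n{\left(b,O \right)} = 5 + 109 O$ ($n{\left(b,O \right)} = 5 - \frac{\left(-218\right) O}{2} = 5 + 109 O$)
$F = - \frac{1}{6274220}$ ($F = \frac{1}{\left(5 + 109 \left(-1143\right)\right) - 6149638} = \frac{1}{\left(5 - 124587\right) - 6149638} = \frac{1}{-124582 - 6149638} = \frac{1}{-6274220} = - \frac{1}{6274220} \approx -1.5938 \cdot 10^{-7}$)
$\frac{1}{r + F} = \frac{1}{-7387391 - \frac{1}{6274220}} = \frac{1}{- \frac{46350116360021}{6274220}} = - \frac{6274220}{46350116360021}$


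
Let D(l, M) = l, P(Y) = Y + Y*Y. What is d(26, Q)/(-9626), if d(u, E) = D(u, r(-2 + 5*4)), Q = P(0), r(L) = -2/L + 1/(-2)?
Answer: -13/4813 ≈ -0.0027010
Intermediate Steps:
r(L) = -½ - 2/L (r(L) = -2/L + 1*(-½) = -2/L - ½ = -½ - 2/L)
P(Y) = Y + Y²
Q = 0 (Q = 0*(1 + 0) = 0*1 = 0)
d(u, E) = u
d(26, Q)/(-9626) = 26/(-9626) = 26*(-1/9626) = -13/4813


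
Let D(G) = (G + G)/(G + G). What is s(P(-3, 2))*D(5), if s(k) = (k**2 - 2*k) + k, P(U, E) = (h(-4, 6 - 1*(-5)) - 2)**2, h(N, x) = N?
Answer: 1260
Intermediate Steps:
D(G) = 1 (D(G) = (2*G)/((2*G)) = (2*G)*(1/(2*G)) = 1)
P(U, E) = 36 (P(U, E) = (-4 - 2)**2 = (-6)**2 = 36)
s(k) = k**2 - k
s(P(-3, 2))*D(5) = (36*(-1 + 36))*1 = (36*35)*1 = 1260*1 = 1260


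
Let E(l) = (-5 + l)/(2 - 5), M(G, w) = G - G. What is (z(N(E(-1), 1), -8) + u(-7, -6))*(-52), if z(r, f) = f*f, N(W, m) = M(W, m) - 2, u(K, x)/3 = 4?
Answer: -3952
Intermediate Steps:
u(K, x) = 12 (u(K, x) = 3*4 = 12)
M(G, w) = 0
E(l) = 5/3 - l/3 (E(l) = (-5 + l)/(-3) = (-5 + l)*(-1/3) = 5/3 - l/3)
N(W, m) = -2 (N(W, m) = 0 - 2 = -2)
z(r, f) = f**2
(z(N(E(-1), 1), -8) + u(-7, -6))*(-52) = ((-8)**2 + 12)*(-52) = (64 + 12)*(-52) = 76*(-52) = -3952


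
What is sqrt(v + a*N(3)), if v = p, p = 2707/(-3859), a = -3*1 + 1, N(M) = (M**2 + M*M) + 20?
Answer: I*sqrt(1142229269)/3859 ≈ 8.7579*I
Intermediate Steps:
N(M) = 20 + 2*M**2 (N(M) = (M**2 + M**2) + 20 = 2*M**2 + 20 = 20 + 2*M**2)
a = -2 (a = -3 + 1 = -2)
p = -2707/3859 (p = 2707*(-1/3859) = -2707/3859 ≈ -0.70148)
v = -2707/3859 ≈ -0.70148
sqrt(v + a*N(3)) = sqrt(-2707/3859 - 2*(20 + 2*3**2)) = sqrt(-2707/3859 - 2*(20 + 2*9)) = sqrt(-2707/3859 - 2*(20 + 18)) = sqrt(-2707/3859 - 2*38) = sqrt(-2707/3859 - 76) = sqrt(-295991/3859) = I*sqrt(1142229269)/3859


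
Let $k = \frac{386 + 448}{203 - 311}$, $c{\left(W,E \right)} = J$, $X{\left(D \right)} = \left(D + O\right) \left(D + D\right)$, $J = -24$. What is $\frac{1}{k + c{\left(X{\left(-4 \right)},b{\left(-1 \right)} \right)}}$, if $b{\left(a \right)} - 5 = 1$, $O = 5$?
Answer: $- \frac{18}{571} \approx -0.031524$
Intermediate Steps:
$b{\left(a \right)} = 6$ ($b{\left(a \right)} = 5 + 1 = 6$)
$X{\left(D \right)} = 2 D \left(5 + D\right)$ ($X{\left(D \right)} = \left(D + 5\right) \left(D + D\right) = \left(5 + D\right) 2 D = 2 D \left(5 + D\right)$)
$c{\left(W,E \right)} = -24$
$k = - \frac{139}{18}$ ($k = \frac{834}{-108} = 834 \left(- \frac{1}{108}\right) = - \frac{139}{18} \approx -7.7222$)
$\frac{1}{k + c{\left(X{\left(-4 \right)},b{\left(-1 \right)} \right)}} = \frac{1}{- \frac{139}{18} - 24} = \frac{1}{- \frac{571}{18}} = - \frac{18}{571}$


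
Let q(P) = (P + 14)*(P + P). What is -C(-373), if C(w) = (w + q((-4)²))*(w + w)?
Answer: 437902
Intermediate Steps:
q(P) = 2*P*(14 + P) (q(P) = (14 + P)*(2*P) = 2*P*(14 + P))
C(w) = 2*w*(960 + w) (C(w) = (w + 2*(-4)²*(14 + (-4)²))*(w + w) = (w + 2*16*(14 + 16))*(2*w) = (w + 2*16*30)*(2*w) = (w + 960)*(2*w) = (960 + w)*(2*w) = 2*w*(960 + w))
-C(-373) = -2*(-373)*(960 - 373) = -2*(-373)*587 = -1*(-437902) = 437902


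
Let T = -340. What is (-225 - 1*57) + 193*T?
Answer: -65902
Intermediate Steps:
(-225 - 1*57) + 193*T = (-225 - 1*57) + 193*(-340) = (-225 - 57) - 65620 = -282 - 65620 = -65902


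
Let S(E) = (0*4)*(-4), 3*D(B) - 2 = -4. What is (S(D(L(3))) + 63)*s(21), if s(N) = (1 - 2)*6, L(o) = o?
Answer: -378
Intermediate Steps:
D(B) = -2/3 (D(B) = 2/3 + (1/3)*(-4) = 2/3 - 4/3 = -2/3)
S(E) = 0 (S(E) = 0*(-4) = 0)
s(N) = -6 (s(N) = -1*6 = -6)
(S(D(L(3))) + 63)*s(21) = (0 + 63)*(-6) = 63*(-6) = -378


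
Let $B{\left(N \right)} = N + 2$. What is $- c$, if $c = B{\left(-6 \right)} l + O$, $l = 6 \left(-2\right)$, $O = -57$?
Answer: $9$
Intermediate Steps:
$B{\left(N \right)} = 2 + N$
$l = -12$
$c = -9$ ($c = \left(2 - 6\right) \left(-12\right) - 57 = \left(-4\right) \left(-12\right) - 57 = 48 - 57 = -9$)
$- c = \left(-1\right) \left(-9\right) = 9$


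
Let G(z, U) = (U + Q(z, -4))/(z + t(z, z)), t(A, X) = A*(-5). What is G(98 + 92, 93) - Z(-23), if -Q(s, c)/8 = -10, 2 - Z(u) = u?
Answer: -19173/760 ≈ -25.228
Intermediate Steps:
Z(u) = 2 - u
Q(s, c) = 80 (Q(s, c) = -8*(-10) = 80)
t(A, X) = -5*A
G(z, U) = -(80 + U)/(4*z) (G(z, U) = (U + 80)/(z - 5*z) = (80 + U)/((-4*z)) = (80 + U)*(-1/(4*z)) = -(80 + U)/(4*z))
G(98 + 92, 93) - Z(-23) = (-80 - 1*93)/(4*(98 + 92)) - (2 - 1*(-23)) = (¼)*(-80 - 93)/190 - (2 + 23) = (¼)*(1/190)*(-173) - 1*25 = -173/760 - 25 = -19173/760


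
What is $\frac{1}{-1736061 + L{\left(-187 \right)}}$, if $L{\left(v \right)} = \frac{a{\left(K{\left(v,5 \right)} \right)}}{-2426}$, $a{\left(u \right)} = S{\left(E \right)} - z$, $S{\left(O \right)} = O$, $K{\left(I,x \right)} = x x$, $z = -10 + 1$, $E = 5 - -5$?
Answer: $- \frac{2426}{4211684005} \approx -5.7602 \cdot 10^{-7}$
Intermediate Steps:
$E = 10$ ($E = 5 + 5 = 10$)
$z = -9$
$K{\left(I,x \right)} = x^{2}$
$a{\left(u \right)} = 19$ ($a{\left(u \right)} = 10 - -9 = 10 + 9 = 19$)
$L{\left(v \right)} = - \frac{19}{2426}$ ($L{\left(v \right)} = \frac{19}{-2426} = 19 \left(- \frac{1}{2426}\right) = - \frac{19}{2426}$)
$\frac{1}{-1736061 + L{\left(-187 \right)}} = \frac{1}{-1736061 - \frac{19}{2426}} = \frac{1}{- \frac{4211684005}{2426}} = - \frac{2426}{4211684005}$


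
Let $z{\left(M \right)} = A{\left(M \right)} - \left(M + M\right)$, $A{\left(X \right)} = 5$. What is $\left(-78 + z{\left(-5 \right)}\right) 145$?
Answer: $-9135$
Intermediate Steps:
$z{\left(M \right)} = 5 - 2 M$ ($z{\left(M \right)} = 5 - \left(M + M\right) = 5 - 2 M$)
$\left(-78 + z{\left(-5 \right)}\right) 145 = \left(-78 + \left(5 - -10\right)\right) 145 = \left(-78 + \left(5 + 10\right)\right) 145 = \left(-78 + 15\right) 145 = \left(-63\right) 145 = -9135$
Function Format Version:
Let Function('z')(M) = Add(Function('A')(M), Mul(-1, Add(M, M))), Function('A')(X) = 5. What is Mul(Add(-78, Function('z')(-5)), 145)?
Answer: -9135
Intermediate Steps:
Function('z')(M) = Add(5, Mul(-2, M)) (Function('z')(M) = Add(5, Mul(-1, Add(M, M))) = Add(5, Mul(-1, Mul(2, M))) = Add(5, Mul(-2, M)))
Mul(Add(-78, Function('z')(-5)), 145) = Mul(Add(-78, Add(5, Mul(-2, -5))), 145) = Mul(Add(-78, Add(5, 10)), 145) = Mul(Add(-78, 15), 145) = Mul(-63, 145) = -9135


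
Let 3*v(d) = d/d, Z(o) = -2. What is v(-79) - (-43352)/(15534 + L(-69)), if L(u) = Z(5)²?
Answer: 72797/23307 ≈ 3.1234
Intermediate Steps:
v(d) = ⅓ (v(d) = (d/d)/3 = (⅓)*1 = ⅓)
L(u) = 4 (L(u) = (-2)² = 4)
v(-79) - (-43352)/(15534 + L(-69)) = ⅓ - (-43352)/(15534 + 4) = ⅓ - (-43352)/15538 = ⅓ - 1*(-21676/7769) = ⅓ + 21676/7769 = 72797/23307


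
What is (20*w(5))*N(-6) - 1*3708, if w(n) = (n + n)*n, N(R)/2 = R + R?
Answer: -27708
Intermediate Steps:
N(R) = 4*R (N(R) = 2*(R + R) = 2*(2*R) = 4*R)
w(n) = 2*n² (w(n) = (2*n)*n = 2*n²)
(20*w(5))*N(-6) - 1*3708 = (20*(2*5²))*(4*(-6)) - 1*3708 = (20*(2*25))*(-24) - 3708 = (20*50)*(-24) - 3708 = 1000*(-24) - 3708 = -24000 - 3708 = -27708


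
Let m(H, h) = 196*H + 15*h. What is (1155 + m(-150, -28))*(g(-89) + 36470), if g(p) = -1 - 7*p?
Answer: -1063242180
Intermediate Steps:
m(H, h) = 15*h + 196*H
(1155 + m(-150, -28))*(g(-89) + 36470) = (1155 + (15*(-28) + 196*(-150)))*((-1 - 7*(-89)) + 36470) = (1155 + (-420 - 29400))*((-1 + 623) + 36470) = (1155 - 29820)*(622 + 36470) = -28665*37092 = -1063242180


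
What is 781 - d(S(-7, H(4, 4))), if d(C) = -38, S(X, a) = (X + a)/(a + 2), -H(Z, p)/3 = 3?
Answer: 819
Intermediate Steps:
H(Z, p) = -9 (H(Z, p) = -3*3 = -9)
S(X, a) = (X + a)/(2 + a)
781 - d(S(-7, H(4, 4))) = 781 - 1*(-38) = 781 + 38 = 819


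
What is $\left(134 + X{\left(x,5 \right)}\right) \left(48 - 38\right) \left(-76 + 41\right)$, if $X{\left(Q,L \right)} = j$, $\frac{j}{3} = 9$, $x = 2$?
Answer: $-56350$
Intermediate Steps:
$j = 27$ ($j = 3 \cdot 9 = 27$)
$X{\left(Q,L \right)} = 27$
$\left(134 + X{\left(x,5 \right)}\right) \left(48 - 38\right) \left(-76 + 41\right) = \left(134 + 27\right) \left(48 - 38\right) \left(-76 + 41\right) = 161 \cdot 10 \left(-35\right) = 161 \left(-350\right) = -56350$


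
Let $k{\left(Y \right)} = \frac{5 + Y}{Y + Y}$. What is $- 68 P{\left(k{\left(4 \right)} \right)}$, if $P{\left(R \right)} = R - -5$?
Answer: $- \frac{833}{2} \approx -416.5$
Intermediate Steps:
$k{\left(Y \right)} = \frac{5 + Y}{2 Y}$
$P{\left(R \right)} = 5 + R$ ($P{\left(R \right)} = R + 5 = 5 + R$)
$- 68 P{\left(k{\left(4 \right)} \right)} = - 68 \left(5 + \frac{5 + 4}{2 \cdot 4}\right) = - 68 \left(5 + \frac{1}{2} \cdot \frac{1}{4} \cdot 9\right) = - 68 \left(5 + \frac{9}{8}\right) = \left(-68\right) \frac{49}{8} = - \frac{833}{2}$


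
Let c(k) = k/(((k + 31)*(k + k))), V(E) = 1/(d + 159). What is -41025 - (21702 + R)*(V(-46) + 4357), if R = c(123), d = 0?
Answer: -1158148495522/12243 ≈ -9.4597e+7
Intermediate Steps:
V(E) = 1/159 (V(E) = 1/(0 + 159) = 1/159)
c(k) = 1/(2*(31 + k)) (c(k) = k/(((31 + k)*(2*k))) = k/((2*k*(31 + k))) = k*(1/(2*k*(31 + k))) = 1/(2*(31 + k)))
R = 1/308 (R = 1/(2*(31 + 123)) = (½)/154 = (½)*(1/154) = 1/308 ≈ 0.0032468)
-41025 - (21702 + R)*(V(-46) + 4357) = -41025 - (21702 + 1/308)*(1/159 + 4357) = -41025 - 6684217*692764/(308*159) = -41025 - 1*1157646226447/12243 = -41025 - 1157646226447/12243 = -1158148495522/12243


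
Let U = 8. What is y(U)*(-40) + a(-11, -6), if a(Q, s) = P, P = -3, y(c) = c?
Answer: -323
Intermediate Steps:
a(Q, s) = -3
y(U)*(-40) + a(-11, -6) = 8*(-40) - 3 = -320 - 3 = -323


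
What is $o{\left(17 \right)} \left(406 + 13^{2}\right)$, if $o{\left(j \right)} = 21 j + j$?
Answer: $215050$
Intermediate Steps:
$o{\left(j \right)} = 22 j$
$o{\left(17 \right)} \left(406 + 13^{2}\right) = 22 \cdot 17 \left(406 + 13^{2}\right) = 374 \left(406 + 169\right) = 374 \cdot 575 = 215050$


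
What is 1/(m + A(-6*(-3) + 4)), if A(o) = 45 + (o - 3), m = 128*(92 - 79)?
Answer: 1/1728 ≈ 0.00057870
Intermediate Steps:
m = 1664 (m = 128*13 = 1664)
A(o) = 42 + o (A(o) = 45 + (-3 + o) = 42 + o)
1/(m + A(-6*(-3) + 4)) = 1/(1664 + (42 + (-6*(-3) + 4))) = 1/(1664 + (42 + (18 + 4))) = 1/(1664 + (42 + 22)) = 1/(1664 + 64) = 1/1728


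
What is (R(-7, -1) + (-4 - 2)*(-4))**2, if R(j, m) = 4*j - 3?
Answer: 49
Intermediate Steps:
R(j, m) = -3 + 4*j
(R(-7, -1) + (-4 - 2)*(-4))**2 = ((-3 + 4*(-7)) + (-4 - 2)*(-4))**2 = ((-3 - 28) - 6*(-4))**2 = (-31 + 24)**2 = (-7)**2 = 49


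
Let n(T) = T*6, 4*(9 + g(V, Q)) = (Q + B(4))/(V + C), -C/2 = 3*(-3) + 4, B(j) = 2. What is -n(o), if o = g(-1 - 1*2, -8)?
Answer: 387/7 ≈ 55.286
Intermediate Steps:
C = 10 (C = -2*(3*(-3) + 4) = -2*(-9 + 4) = -2*(-5) = 10)
g(V, Q) = -9 + (2 + Q)/(4*(10 + V)) (g(V, Q) = -9 + ((Q + 2)/(V + 10))/4 = -9 + ((2 + Q)/(10 + V))/4 = -9 + (2 + Q)/(4*(10 + V)))
o = -129/14 (o = (-358 - 8 - 36*(-1 - 1*2))/(4*(10 + (-1 - 1*2))) = (-358 - 8 - 36*(-1 - 2))/(4*(10 + (-1 - 2))) = (-358 - 8 - 36*(-3))/(4*(10 - 3)) = (¼)*(-358 - 8 + 108)/7 = (¼)*(⅐)*(-258) = -129/14 ≈ -9.2143)
n(T) = 6*T
-n(o) = -6*(-129)/14 = -1*(-387/7) = 387/7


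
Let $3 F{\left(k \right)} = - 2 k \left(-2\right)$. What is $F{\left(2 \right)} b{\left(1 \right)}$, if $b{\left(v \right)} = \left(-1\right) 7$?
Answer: $- \frac{56}{3} \approx -18.667$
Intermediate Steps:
$F{\left(k \right)} = \frac{4 k}{3}$ ($F{\left(k \right)} = \frac{- 2 k \left(-2\right)}{3} = \frac{4 k}{3}$)
$b{\left(v \right)} = -7$
$F{\left(2 \right)} b{\left(1 \right)} = \frac{4}{3} \cdot 2 \left(-7\right) = \frac{8}{3} \left(-7\right) = - \frac{56}{3}$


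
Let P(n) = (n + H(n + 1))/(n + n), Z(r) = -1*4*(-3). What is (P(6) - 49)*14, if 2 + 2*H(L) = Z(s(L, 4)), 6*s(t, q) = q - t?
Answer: -4039/6 ≈ -673.17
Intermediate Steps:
s(t, q) = -t/6 + q/6 (s(t, q) = (q - t)/6 = -t/6 + q/6)
Z(r) = 12 (Z(r) = -4*(-3) = 12)
H(L) = 5 (H(L) = -1 + (1/2)*12 = -1 + 6 = 5)
P(n) = (5 + n)/(2*n) (P(n) = (n + 5)/(n + n) = (5 + n)/((2*n)) = (5 + n)*(1/(2*n)) = (5 + n)/(2*n))
(P(6) - 49)*14 = ((1/2)*(5 + 6)/6 - 49)*14 = ((1/2)*(1/6)*11 - 49)*14 = (11/12 - 49)*14 = -577/12*14 = -4039/6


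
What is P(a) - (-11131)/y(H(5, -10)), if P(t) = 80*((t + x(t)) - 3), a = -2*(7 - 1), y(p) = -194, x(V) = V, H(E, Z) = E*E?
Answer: -430171/194 ≈ -2217.4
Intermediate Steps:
H(E, Z) = E**2
a = -12 (a = -2*6 = -12)
P(t) = -240 + 160*t (P(t) = 80*((t + t) - 3) = 80*(2*t - 3) = 80*(-3 + 2*t) = -240 + 160*t)
P(a) - (-11131)/y(H(5, -10)) = (-240 + 160*(-12)) - (-11131)/(-194) = (-240 - 1920) - (-11131)*(-1)/194 = -2160 - 1*11131/194 = -2160 - 11131/194 = -430171/194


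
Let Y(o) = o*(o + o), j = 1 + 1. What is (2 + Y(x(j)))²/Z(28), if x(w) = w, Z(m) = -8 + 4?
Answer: -25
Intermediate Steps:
Z(m) = -4
j = 2
Y(o) = 2*o² (Y(o) = o*(2*o) = 2*o²)
(2 + Y(x(j)))²/Z(28) = (2 + 2*2²)²/(-4) = (2 + 2*4)²*(-¼) = (2 + 8)²*(-¼) = 10²*(-¼) = 100*(-¼) = -25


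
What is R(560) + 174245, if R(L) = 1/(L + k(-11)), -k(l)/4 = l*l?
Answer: 13242621/76 ≈ 1.7425e+5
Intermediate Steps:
k(l) = -4*l² (k(l) = -4*l*l = -4*l²)
R(L) = 1/(-484 + L) (R(L) = 1/(L - 4*(-11)²) = 1/(L - 4*121) = 1/(L - 484) = 1/(-484 + L))
R(560) + 174245 = 1/(-484 + 560) + 174245 = 1/76 + 174245 = 13242621/76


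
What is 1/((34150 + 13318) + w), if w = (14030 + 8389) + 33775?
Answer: 1/103662 ≈ 9.6467e-6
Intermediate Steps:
w = 56194 (w = 22419 + 33775 = 56194)
1/((34150 + 13318) + w) = 1/((34150 + 13318) + 56194) = 1/(47468 + 56194) = 1/103662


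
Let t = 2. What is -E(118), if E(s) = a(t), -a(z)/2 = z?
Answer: 4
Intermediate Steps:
a(z) = -2*z
E(s) = -4 (E(s) = -2*2 = -4)
-E(118) = -1*(-4) = 4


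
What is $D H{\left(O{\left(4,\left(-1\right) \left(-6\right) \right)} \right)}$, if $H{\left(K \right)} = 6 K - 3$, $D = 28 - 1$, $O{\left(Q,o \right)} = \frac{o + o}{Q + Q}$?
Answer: $162$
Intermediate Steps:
$O{\left(Q,o \right)} = \frac{o}{Q}$ ($O{\left(Q,o \right)} = \frac{2 o}{2 Q} = 2 o \frac{1}{2 Q} = \frac{o}{Q}$)
$D = 27$ ($D = 28 - 1 = 27$)
$H{\left(K \right)} = -3 + 6 K$ ($H{\left(K \right)} = 6 K + \left(-5 + 2\right) = 6 K - 3 = -3 + 6 K$)
$D H{\left(O{\left(4,\left(-1\right) \left(-6\right) \right)} \right)} = 27 \left(-3 + 6 \frac{\left(-1\right) \left(-6\right)}{4}\right) = 27 \left(-3 + 6 \cdot 6 \cdot \frac{1}{4}\right) = 27 \left(-3 + 6 \cdot \frac{3}{2}\right) = 27 \left(-3 + 9\right) = 27 \cdot 6 = 162$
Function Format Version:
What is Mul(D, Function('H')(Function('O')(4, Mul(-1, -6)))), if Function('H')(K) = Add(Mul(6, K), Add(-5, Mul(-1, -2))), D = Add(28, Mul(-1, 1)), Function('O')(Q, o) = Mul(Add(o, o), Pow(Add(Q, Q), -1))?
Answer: 162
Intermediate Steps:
Function('O')(Q, o) = Mul(o, Pow(Q, -1)) (Function('O')(Q, o) = Mul(Mul(2, o), Pow(Mul(2, Q), -1)) = Mul(Mul(2, o), Mul(Rational(1, 2), Pow(Q, -1))) = Mul(o, Pow(Q, -1)))
D = 27 (D = Add(28, -1) = 27)
Function('H')(K) = Add(-3, Mul(6, K)) (Function('H')(K) = Add(Mul(6, K), Add(-5, 2)) = Add(Mul(6, K), -3) = Add(-3, Mul(6, K)))
Mul(D, Function('H')(Function('O')(4, Mul(-1, -6)))) = Mul(27, Add(-3, Mul(6, Mul(Mul(-1, -6), Pow(4, -1))))) = Mul(27, Add(-3, Mul(6, Mul(6, Rational(1, 4))))) = Mul(27, Add(-3, Mul(6, Rational(3, 2)))) = Mul(27, Add(-3, 9)) = Mul(27, 6) = 162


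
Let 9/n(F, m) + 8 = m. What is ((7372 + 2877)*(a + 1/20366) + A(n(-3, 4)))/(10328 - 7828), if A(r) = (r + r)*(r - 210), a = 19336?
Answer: 3228835735479/40732000 ≈ 79270.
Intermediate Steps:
n(F, m) = 9/(-8 + m)
A(r) = 2*r*(-210 + r) (A(r) = (2*r)*(-210 + r) = 2*r*(-210 + r))
((7372 + 2877)*(a + 1/20366) + A(n(-3, 4)))/(10328 - 7828) = ((7372 + 2877)*(19336 + 1/20366) + 2*(9/(-8 + 4))*(-210 + 9/(-8 + 4)))/(10328 - 7828) = (10249*(19336 + 1/20366) + 2*(9/(-4))*(-210 + 9/(-4)))/2500 = (10249*(393796977/20366) + 2*(9*(-¼))*(-210 + 9*(-¼)))*(1/2500) = (4036025217273/20366 + 2*(-9/4)*(-210 - 9/4))*(1/2500) = (4036025217273/20366 + 2*(-9/4)*(-849/4))*(1/2500) = (4036025217273/20366 + 7641/8)*(1/2500) = (16144178677395/81464)*(1/2500) = 3228835735479/40732000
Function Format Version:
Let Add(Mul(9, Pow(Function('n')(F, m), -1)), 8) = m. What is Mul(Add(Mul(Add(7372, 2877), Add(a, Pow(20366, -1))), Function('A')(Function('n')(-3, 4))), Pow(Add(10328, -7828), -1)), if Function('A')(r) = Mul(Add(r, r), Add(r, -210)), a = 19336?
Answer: Rational(3228835735479, 40732000) ≈ 79270.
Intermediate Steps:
Function('n')(F, m) = Mul(9, Pow(Add(-8, m), -1))
Function('A')(r) = Mul(2, r, Add(-210, r)) (Function('A')(r) = Mul(Mul(2, r), Add(-210, r)) = Mul(2, r, Add(-210, r)))
Mul(Add(Mul(Add(7372, 2877), Add(a, Pow(20366, -1))), Function('A')(Function('n')(-3, 4))), Pow(Add(10328, -7828), -1)) = Mul(Add(Mul(Add(7372, 2877), Add(19336, Pow(20366, -1))), Mul(2, Mul(9, Pow(Add(-8, 4), -1)), Add(-210, Mul(9, Pow(Add(-8, 4), -1))))), Pow(Add(10328, -7828), -1)) = Mul(Add(Mul(10249, Add(19336, Rational(1, 20366))), Mul(2, Mul(9, Pow(-4, -1)), Add(-210, Mul(9, Pow(-4, -1))))), Pow(2500, -1)) = Mul(Add(Mul(10249, Rational(393796977, 20366)), Mul(2, Mul(9, Rational(-1, 4)), Add(-210, Mul(9, Rational(-1, 4))))), Rational(1, 2500)) = Mul(Add(Rational(4036025217273, 20366), Mul(2, Rational(-9, 4), Add(-210, Rational(-9, 4)))), Rational(1, 2500)) = Mul(Add(Rational(4036025217273, 20366), Mul(2, Rational(-9, 4), Rational(-849, 4))), Rational(1, 2500)) = Mul(Add(Rational(4036025217273, 20366), Rational(7641, 8)), Rational(1, 2500)) = Mul(Rational(16144178677395, 81464), Rational(1, 2500)) = Rational(3228835735479, 40732000)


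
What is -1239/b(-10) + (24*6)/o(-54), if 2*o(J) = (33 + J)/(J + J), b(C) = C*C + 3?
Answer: 1059231/721 ≈ 1469.1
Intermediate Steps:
b(C) = 3 + C**2 (b(C) = C**2 + 3 = 3 + C**2)
o(J) = (33 + J)/(4*J) (o(J) = ((33 + J)/(J + J))/2 = ((33 + J)/((2*J)))/2 = ((33 + J)*(1/(2*J)))/2 = ((33 + J)/(2*J))/2 = (33 + J)/(4*J))
-1239/b(-10) + (24*6)/o(-54) = -1239/(3 + (-10)**2) + (24*6)/(((1/4)*(33 - 54)/(-54))) = -1239/(3 + 100) + 144/(((1/4)*(-1/54)*(-21))) = -1239/103 + 144/(7/72) = -1239*1/103 + 144*(72/7) = -1239/103 + 10368/7 = 1059231/721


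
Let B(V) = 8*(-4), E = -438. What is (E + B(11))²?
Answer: 220900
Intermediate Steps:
B(V) = -32
(E + B(11))² = (-438 - 32)² = (-470)² = 220900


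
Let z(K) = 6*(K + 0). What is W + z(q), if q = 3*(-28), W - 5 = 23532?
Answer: 23033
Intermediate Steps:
W = 23537 (W = 5 + 23532 = 23537)
q = -84
z(K) = 6*K
W + z(q) = 23537 + 6*(-84) = 23537 - 504 = 23033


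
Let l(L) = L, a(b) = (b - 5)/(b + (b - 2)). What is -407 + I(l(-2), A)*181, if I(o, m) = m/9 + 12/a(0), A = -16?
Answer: 6301/45 ≈ 140.02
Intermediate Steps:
a(b) = (-5 + b)/(-2 + 2*b) (a(b) = (-5 + b)/(b + (-2 + b)) = (-5 + b)/(-2 + 2*b))
I(o, m) = 24/5 + m/9 (I(o, m) = m/9 + 12/(((-5 + 0)/(2*(-1 + 0)))) = m*(⅑) + 12/(((½)*(-5)/(-1))) = m/9 + 12/(((½)*(-1)*(-5))) = m/9 + 12/(5/2) = m/9 + 12*(⅖) = m/9 + 24/5 = 24/5 + m/9)
-407 + I(l(-2), A)*181 = -407 + (24/5 + (⅑)*(-16))*181 = -407 + (24/5 - 16/9)*181 = -407 + (136/45)*181 = -407 + 24616/45 = 6301/45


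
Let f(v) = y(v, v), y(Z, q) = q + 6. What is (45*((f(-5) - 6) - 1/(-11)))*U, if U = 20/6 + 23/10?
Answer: -13689/11 ≈ -1244.5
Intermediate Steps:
y(Z, q) = 6 + q
f(v) = 6 + v
U = 169/30 (U = 20*(⅙) + 23*(⅒) = 10/3 + 23/10 = 169/30 ≈ 5.6333)
(45*((f(-5) - 6) - 1/(-11)))*U = (45*(((6 - 5) - 6) - 1/(-11)))*(169/30) = (45*((1 - 6) - 1*(-1/11)))*(169/30) = (45*(-5 + 1/11))*(169/30) = (45*(-54/11))*(169/30) = -2430/11*169/30 = -13689/11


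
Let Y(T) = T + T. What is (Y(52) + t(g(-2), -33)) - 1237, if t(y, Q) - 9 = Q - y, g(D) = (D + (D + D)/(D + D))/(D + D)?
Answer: -4629/4 ≈ -1157.3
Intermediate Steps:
g(D) = (1 + D)/(2*D) (g(D) = (D + (2*D)/((2*D)))/((2*D)) = (D + (2*D)*(1/(2*D)))*(1/(2*D)) = (D + 1)*(1/(2*D)) = (1 + D)*(1/(2*D)) = (1 + D)/(2*D))
t(y, Q) = 9 + Q - y (t(y, Q) = 9 + (Q - y) = 9 + Q - y)
Y(T) = 2*T
(Y(52) + t(g(-2), -33)) - 1237 = (2*52 + (9 - 33 - (1 - 2)/(2*(-2)))) - 1237 = (104 + (9 - 33 - (-1)*(-1)/(2*2))) - 1237 = (104 + (9 - 33 - 1*¼)) - 1237 = (104 + (9 - 33 - ¼)) - 1237 = (104 - 97/4) - 1237 = 319/4 - 1237 = -4629/4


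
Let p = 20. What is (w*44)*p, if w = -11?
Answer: -9680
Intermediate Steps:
(w*44)*p = -11*44*20 = -484*20 = -9680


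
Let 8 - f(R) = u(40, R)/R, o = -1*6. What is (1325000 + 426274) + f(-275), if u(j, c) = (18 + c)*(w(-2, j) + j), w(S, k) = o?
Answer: 481593812/275 ≈ 1.7513e+6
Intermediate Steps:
o = -6
w(S, k) = -6
u(j, c) = (-6 + j)*(18 + c) (u(j, c) = (18 + c)*(-6 + j) = (-6 + j)*(18 + c))
f(R) = 8 - (612 + 34*R)/R (f(R) = 8 - (-108 - 6*R + 18*40 + R*40)/R = 8 - (-108 - 6*R + 720 + 40*R)/R = 8 - (612 + 34*R)/R)
(1325000 + 426274) + f(-275) = (1325000 + 426274) + (-26 - 612/(-275)) = 1751274 + (-26 - 612*(-1/275)) = 1751274 + (-26 + 612/275) = 1751274 - 6538/275 = 481593812/275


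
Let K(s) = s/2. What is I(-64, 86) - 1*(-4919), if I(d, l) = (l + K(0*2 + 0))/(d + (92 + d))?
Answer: 88499/18 ≈ 4916.6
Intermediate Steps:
K(s) = s/2 (K(s) = s*(1/2) = s/2)
I(d, l) = l/(92 + 2*d) (I(d, l) = (l + (0*2 + 0)/2)/(d + (92 + d)) = (l + (0 + 0)/2)/(92 + 2*d) = (l + (1/2)*0)/(92 + 2*d) = (l + 0)/(92 + 2*d) = l/(92 + 2*d))
I(-64, 86) - 1*(-4919) = (1/2)*86/(46 - 64) - 1*(-4919) = (1/2)*86/(-18) + 4919 = (1/2)*86*(-1/18) + 4919 = -43/18 + 4919 = 88499/18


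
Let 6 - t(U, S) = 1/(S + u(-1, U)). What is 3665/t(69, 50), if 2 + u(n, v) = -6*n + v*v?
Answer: 17646975/28889 ≈ 610.85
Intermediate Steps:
u(n, v) = -2 + v² - 6*n (u(n, v) = -2 + (-6*n + v*v) = -2 + (-6*n + v²) = -2 + (v² - 6*n) = -2 + v² - 6*n)
t(U, S) = 6 - 1/(4 + S + U²) (t(U, S) = 6 - 1/(S + (-2 + U² - 6*(-1))) = 6 - 1/(S + (-2 + U² + 6)) = 6 - 1/(S + (4 + U²)) = 6 - 1/(4 + S + U²))
3665/t(69, 50) = 3665/(((23 + 6*50 + 6*69²)/(4 + 50 + 69²))) = 3665/(((23 + 300 + 6*4761)/(4 + 50 + 4761))) = 3665/(((23 + 300 + 28566)/4815)) = 3665/(((1/4815)*28889)) = 3665/(28889/4815) = 3665*(4815/28889) = 17646975/28889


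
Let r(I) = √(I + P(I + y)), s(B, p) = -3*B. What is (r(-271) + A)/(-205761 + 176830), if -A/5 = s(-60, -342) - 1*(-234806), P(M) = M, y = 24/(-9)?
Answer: 1174930/28931 - I*√4902/86793 ≈ 40.611 - 0.00080668*I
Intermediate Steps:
y = -8/3 (y = 24*(-⅑) = -8/3 ≈ -2.6667)
r(I) = √(-8/3 + 2*I) (r(I) = √(I + (I - 8/3)) = √(I + (-8/3 + I)) = √(-8/3 + 2*I))
A = -1174930 (A = -5*(-3*(-60) - 1*(-234806)) = -5*(180 + 234806) = -5*234986 = -1174930)
(r(-271) + A)/(-205761 + 176830) = (√(-24 + 18*(-271))/3 - 1174930)/(-205761 + 176830) = (√(-24 - 4878)/3 - 1174930)/(-28931) = (√(-4902)/3 - 1174930)*(-1/28931) = ((I*√4902)/3 - 1174930)*(-1/28931) = (I*√4902/3 - 1174930)*(-1/28931) = (-1174930 + I*√4902/3)*(-1/28931) = 1174930/28931 - I*√4902/86793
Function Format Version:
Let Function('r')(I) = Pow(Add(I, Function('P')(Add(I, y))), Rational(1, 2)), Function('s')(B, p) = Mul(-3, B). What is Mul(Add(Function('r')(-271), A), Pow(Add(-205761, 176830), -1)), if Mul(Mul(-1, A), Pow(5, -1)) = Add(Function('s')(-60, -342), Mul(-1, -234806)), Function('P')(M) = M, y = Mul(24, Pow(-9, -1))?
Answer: Add(Rational(1174930, 28931), Mul(Rational(-1, 86793), I, Pow(4902, Rational(1, 2)))) ≈ Add(40.611, Mul(-0.00080668, I))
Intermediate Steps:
y = Rational(-8, 3) (y = Mul(24, Rational(-1, 9)) = Rational(-8, 3) ≈ -2.6667)
Function('r')(I) = Pow(Add(Rational(-8, 3), Mul(2, I)), Rational(1, 2)) (Function('r')(I) = Pow(Add(I, Add(I, Rational(-8, 3))), Rational(1, 2)) = Pow(Add(I, Add(Rational(-8, 3), I)), Rational(1, 2)) = Pow(Add(Rational(-8, 3), Mul(2, I)), Rational(1, 2)))
A = -1174930 (A = Mul(-5, Add(Mul(-3, -60), Mul(-1, -234806))) = Mul(-5, Add(180, 234806)) = Mul(-5, 234986) = -1174930)
Mul(Add(Function('r')(-271), A), Pow(Add(-205761, 176830), -1)) = Mul(Add(Mul(Rational(1, 3), Pow(Add(-24, Mul(18, -271)), Rational(1, 2))), -1174930), Pow(Add(-205761, 176830), -1)) = Mul(Add(Mul(Rational(1, 3), Pow(Add(-24, -4878), Rational(1, 2))), -1174930), Pow(-28931, -1)) = Mul(Add(Mul(Rational(1, 3), Pow(-4902, Rational(1, 2))), -1174930), Rational(-1, 28931)) = Mul(Add(Mul(Rational(1, 3), Mul(I, Pow(4902, Rational(1, 2)))), -1174930), Rational(-1, 28931)) = Mul(Add(Mul(Rational(1, 3), I, Pow(4902, Rational(1, 2))), -1174930), Rational(-1, 28931)) = Mul(Add(-1174930, Mul(Rational(1, 3), I, Pow(4902, Rational(1, 2)))), Rational(-1, 28931)) = Add(Rational(1174930, 28931), Mul(Rational(-1, 86793), I, Pow(4902, Rational(1, 2))))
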